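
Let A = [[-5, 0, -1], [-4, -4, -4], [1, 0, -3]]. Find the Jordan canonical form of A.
J = [[-4, 1, 0], [0, -4, 0], [0, 0, -4]]

The characteristic polynomial is det(xI - A) = (x + 4)^3, so the eigenvalues are -4 (algebraic multiplicity 3).

For λ = -4: rank(A + 4I) = 1, rank((A + 4I)^2) = 0. The eigenspace has dimension 3 - 1 = 2, so there are 2 Jordan blocks; the rank sequence gives block sizes [2, 1].

Assembling the blocks gives the Jordan form J above.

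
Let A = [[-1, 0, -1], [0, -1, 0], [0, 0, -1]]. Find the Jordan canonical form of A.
The characteristic polynomial is det(xI - A) = (x + 1)^3, so the eigenvalues are -1 (algebraic multiplicity 3).

For λ = -1: rank(A + I) = 1, rank((A + I)^2) = 0. The eigenspace has dimension 3 - 1 = 2, so there are 2 Jordan blocks; the rank sequence gives block sizes [2, 1].

Assembling the blocks gives the Jordan form J above.

J = [[-1, 1, 0], [0, -1, 0], [0, 0, -1]]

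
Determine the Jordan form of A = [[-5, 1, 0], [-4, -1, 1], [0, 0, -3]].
J = [[-3, 1, 0], [0, -3, 1], [0, 0, -3]]

The characteristic polynomial is det(xI - A) = (x + 3)^3, so the eigenvalues are -3 (algebraic multiplicity 3).

For λ = -3: rank(A + 3I) = 2, rank((A + 3I)^2) = 1, rank((A + 3I)^3) = 0. The eigenspace has dimension 3 - 2 = 1, so there is 1 Jordan block; the rank sequence gives block sizes [3].

Assembling the blocks gives the Jordan form J above.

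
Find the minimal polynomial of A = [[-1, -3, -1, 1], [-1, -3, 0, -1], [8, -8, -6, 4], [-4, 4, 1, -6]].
The characteristic polynomial factors as (x + 4)^4. The minimal polynomial is ∏(x - λ)^{k_λ} where k_λ is the size of the largest Jordan block at λ.

For λ = -4: rank(A + 4I) = 2, and the largest Jordan block has size 2 (the smallest k with rank((A + 4I)^k) = rank((A + 4I)^(k+1))).

So m_A(x) = (x + 4)^2.

m_A(x) = (x + 4)^2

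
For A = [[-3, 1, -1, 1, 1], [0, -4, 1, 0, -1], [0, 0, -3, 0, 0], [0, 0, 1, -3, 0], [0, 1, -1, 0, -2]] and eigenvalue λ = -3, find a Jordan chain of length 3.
We seek v_1 ∈ ker((A + 3I)^3) \ ker((A + 3I)^2), then set v_{i+1} = (A + 3I) v_i.

One such chain is v_1 = [[2, -1, 1, 1, 1]]^T, v_2 = [[0, 1, 0, 1, -1]]^T, v_3 = [[1, 0, 0, 0, 0]]^T. Check: (A + 3I) v_3 = [[0, 0, 0, 0, 0]]^T = 0.

v_1 = [[2, -1, 1, 1, 1]]^T, v_2 = [[0, 1, 0, 1, -1]]^T, v_3 = [[1, 0, 0, 0, 0]]^T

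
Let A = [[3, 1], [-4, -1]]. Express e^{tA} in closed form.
A has Jordan form J = [[1, 1], [0, 1]] with A = PJP^{-1}, so e^{tA} = P e^{tJ} P^{-1}.

For a Jordan block J_k(λ), e^{tJ_k(λ)} = e^{λt} · (I + tN + t^2 N^2/2! + ... + t^{k-1} N^{k-1}/(k-1)!) where N is the nilpotent superdiagonal part.

Assembling the blocks and conjugating back gives the entries of e^{tA} as shown above.

e^{tA} = [[(2*t + 1)*e^{t}, t*e^{t}], [-4*t*e^{t}, (1 - 2*t)*e^{t}]]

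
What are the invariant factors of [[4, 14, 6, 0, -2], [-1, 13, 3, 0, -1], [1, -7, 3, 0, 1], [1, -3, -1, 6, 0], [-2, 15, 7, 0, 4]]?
The Jordan structure of A has elementary divisors (x - 6)^3, (x - 6)^2. Arranging the block sizes at each eigenvalue in decreasing order and taking row products gives the invariant factors.

Invariant factors (smallest first, each dividing the next): (x - 6)^2, (x - 6)^3.

Check: the last factor (x - 6)^3 is the minimal polynomial, and the product (x - 6)^5 is the characteristic polynomial.

(x - 6)^2, (x - 6)^3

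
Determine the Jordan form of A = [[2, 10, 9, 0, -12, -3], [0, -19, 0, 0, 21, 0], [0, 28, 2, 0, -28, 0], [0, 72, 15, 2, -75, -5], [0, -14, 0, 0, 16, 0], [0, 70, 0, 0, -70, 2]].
J = [[-5, 0, 0, 0, 0, 0], [0, 2, 1, 0, 0, 0], [0, 0, 2, 0, 0, 0], [0, 0, 0, 2, 1, 0], [0, 0, 0, 0, 2, 0], [0, 0, 0, 0, 0, 2]]

The characteristic polynomial is det(xI - A) = (x - 2)^5(x + 5), so the eigenvalues are -5 (algebraic multiplicity 1), 2 (algebraic multiplicity 5).

For λ = -5: algebraic multiplicity 1 gives one 1×1 block.

For λ = 2: rank(A - 2I) = 3, rank((A - 2I)^2) = 1. The eigenspace has dimension 6 - 3 = 3, so there are 3 Jordan blocks; the rank sequence gives block sizes [2, 2, 1].

Assembling the blocks gives the Jordan form J above.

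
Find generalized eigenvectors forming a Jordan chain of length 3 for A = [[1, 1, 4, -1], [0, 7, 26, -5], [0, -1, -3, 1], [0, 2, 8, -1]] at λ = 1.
v_1 = [[2, 7, -1, 3]]^T, v_2 = [[0, 1, 0, 0]]^T, v_3 = [[1, 6, -1, 2]]^T

We seek v_1 ∈ ker((A - I)^3) \ ker((A - I)^2), then set v_{i+1} = (A - I) v_i.

One such chain is v_1 = [[2, 7, -1, 3]]^T, v_2 = [[0, 1, 0, 0]]^T, v_3 = [[1, 6, -1, 2]]^T. Check: (A - I) v_3 = [[0, 0, 0, 0]]^T = 0.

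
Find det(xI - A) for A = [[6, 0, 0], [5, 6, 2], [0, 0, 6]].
χ_A(x) = (x - 6)^3

xI - A = [[x - 6, 0, 0], [-5, x - 6, -2], [0, 0, x - 6]].

Expanding det(xI - A) along the first row:
det(xI - A) = + (x - 6)·det([[x - 6, -2], [0, x - 6]]) - (0)·det([[-5, -2], [0, x - 6]]) + (0)·det([[-5, x - 6], [0, 0]]).

Evaluating gives χ_A(x) = x^3 - 18x^2 + 108x - 216 = (x - 6)^3.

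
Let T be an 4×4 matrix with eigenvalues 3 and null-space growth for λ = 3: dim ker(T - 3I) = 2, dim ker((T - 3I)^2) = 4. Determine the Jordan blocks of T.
λ = 3: successive nullity increments [2, 2] count blocks of size ≥ k; block sizes are [2, 2].

Jordan blocks: (3, 2), (3, 2)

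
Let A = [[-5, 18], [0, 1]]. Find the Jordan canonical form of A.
The characteristic polynomial is det(xI - A) = (x - 1)(x + 5), so the eigenvalues are -5 (algebraic multiplicity 1), 1 (algebraic multiplicity 1).

For λ = -5: algebraic multiplicity 1 gives one 1×1 block.

For λ = 1: algebraic multiplicity 1 gives one 1×1 block.

Assembling the blocks gives the Jordan form J above.

J = [[-5, 0], [0, 1]]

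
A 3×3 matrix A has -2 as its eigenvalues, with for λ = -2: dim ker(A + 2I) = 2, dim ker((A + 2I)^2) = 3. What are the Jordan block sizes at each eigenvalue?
λ = -2: successive nullity increments [2, 1] count blocks of size ≥ k; block sizes are [2, 1].

Jordan blocks: (-2, 2), (-2, 1)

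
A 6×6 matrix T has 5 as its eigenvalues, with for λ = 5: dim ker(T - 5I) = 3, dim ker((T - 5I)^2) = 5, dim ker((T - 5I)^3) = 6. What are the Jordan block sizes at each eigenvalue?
λ = 5: successive nullity increments [3, 2, 1] count blocks of size ≥ k; block sizes are [3, 2, 1].

Jordan blocks: (5, 3), (5, 2), (5, 1)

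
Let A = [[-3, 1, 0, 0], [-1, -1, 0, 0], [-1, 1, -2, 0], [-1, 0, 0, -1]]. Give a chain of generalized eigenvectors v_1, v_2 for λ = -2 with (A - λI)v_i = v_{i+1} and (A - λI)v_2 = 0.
v_1 = [[0, 1, -2, 1]]^T, v_2 = [[1, 1, 1, 1]]^T

We seek v_1 ∈ ker((A + 2I)^2) \ ker(A + 2I), then set v_{i+1} = (A + 2I) v_i.

One such chain is v_1 = [[0, 1, -2, 1]]^T, v_2 = [[1, 1, 1, 1]]^T. Check: (A + 2I) v_2 = [[0, 0, 0, 0]]^T = 0.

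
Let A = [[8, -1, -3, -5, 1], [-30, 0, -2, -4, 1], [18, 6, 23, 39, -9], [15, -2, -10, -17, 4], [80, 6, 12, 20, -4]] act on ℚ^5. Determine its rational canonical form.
R = [[0, 0, 0, 0, 0], [1, 0, 0, 0, -32], [0, 1, 0, 0, 56], [0, 0, 1, 0, -36], [0, 0, 0, 1, 10]]

The invariant factors of A (the non-unit diagonal entries of the Smith normal form of xI - A over ℚ[x]) are x(x - 4)(x - 2)^3, each dividing the next. The characteristic polynomial is their product, x(x - 4)(x - 2)^3.

The rational canonical form is the block-diagonal matrix of companion matrices C(f_i):
R = [[0, 0, 0, 0, 0], [1, 0, 0, 0, -32], [0, 1, 0, 0, 56], [0, 0, 1, 0, -36], [0, 0, 0, 1, 10]].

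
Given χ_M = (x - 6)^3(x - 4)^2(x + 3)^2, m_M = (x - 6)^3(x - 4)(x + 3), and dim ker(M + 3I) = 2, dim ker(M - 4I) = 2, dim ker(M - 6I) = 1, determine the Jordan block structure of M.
λ = -3: algebraic multiplicity 2 (exponent in χ_M), largest block size 1 (exponent in m_M), 2 blocks (geometric multiplicity). These force block sizes [1, 1].
λ = 4: algebraic multiplicity 2 (exponent in χ_M), largest block size 1 (exponent in m_M), 2 blocks (geometric multiplicity). These force block sizes [1, 1].
λ = 6: algebraic multiplicity 3 (exponent in χ_M), largest block size 3 (exponent in m_M), 1 block (geometric multiplicity). This forces block sizes [3].

Jordan blocks: (-3, 1), (-3, 1), (4, 1), (4, 1), (6, 3)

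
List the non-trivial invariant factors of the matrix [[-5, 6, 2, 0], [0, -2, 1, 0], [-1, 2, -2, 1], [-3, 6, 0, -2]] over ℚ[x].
(x + 2)^3(x + 5)

The Jordan structure of A has elementary divisors (x + 5), (x + 2)^3. Arranging the block sizes at each eigenvalue in decreasing order and taking row products gives the invariant factors.

Invariant factors (smallest first, each dividing the next): (x + 2)^3(x + 5).

Check: the last factor (x + 2)^3(x + 5) is the minimal polynomial, and the product (x + 2)^3(x + 5) is the characteristic polynomial.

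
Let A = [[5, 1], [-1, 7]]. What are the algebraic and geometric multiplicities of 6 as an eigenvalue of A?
The characteristic polynomial is (x - 6)^2, so the factor x - 6 appears with exponent 2: the algebraic multiplicity is 2.

rank(A - 6I) = 1, so the eigenspace has dimension 2 - 1 = 1: the geometric multiplicity is 1.

Since 1 < 2, A is not diagonalizable.

algebraic multiplicity 2, geometric multiplicity 1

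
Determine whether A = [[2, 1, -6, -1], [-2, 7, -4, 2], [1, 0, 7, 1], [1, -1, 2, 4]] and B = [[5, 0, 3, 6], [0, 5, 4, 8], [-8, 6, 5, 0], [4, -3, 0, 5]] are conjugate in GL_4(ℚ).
Yes.

Two matrices over a field are similar if and only if they have the same invariant factors.

Both A and B have characteristic polynomial (x - 5)^4 and minimal polynomial (x - 5)^2. Computing further, both have invariant factors (x - 5)^2, (x - 5)^2. Hence A and B are similar.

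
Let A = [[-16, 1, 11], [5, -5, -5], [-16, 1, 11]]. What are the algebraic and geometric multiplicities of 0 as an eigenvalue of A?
algebraic multiplicity 1, geometric multiplicity 1

The characteristic polynomial is x(x + 5)^2, so the factor x appears with exponent 1: the algebraic multiplicity is 1.

rank(A) = 2, so the eigenspace has dimension 3 - 2 = 1: the geometric multiplicity is 1.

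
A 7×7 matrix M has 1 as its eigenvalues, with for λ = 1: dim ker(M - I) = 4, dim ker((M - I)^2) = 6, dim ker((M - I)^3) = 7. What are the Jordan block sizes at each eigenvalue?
λ = 1: successive nullity increments [4, 2, 1] count blocks of size ≥ k; block sizes are [3, 2, 1, 1].

Jordan blocks: (1, 3), (1, 2), (1, 1), (1, 1)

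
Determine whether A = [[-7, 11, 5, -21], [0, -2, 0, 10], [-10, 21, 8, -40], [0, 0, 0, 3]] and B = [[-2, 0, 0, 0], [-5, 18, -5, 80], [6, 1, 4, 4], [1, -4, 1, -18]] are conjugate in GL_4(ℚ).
No.

Both have characteristic polynomial (x - 3)^2(x + 2)^2, but the minimal polynomial of A is (x - 3)^2(x + 2)^2 while the minimal polynomial of B is (x - 3)^2(x + 2). The minimal polynomial is a similarity invariant, so A and B are not similar.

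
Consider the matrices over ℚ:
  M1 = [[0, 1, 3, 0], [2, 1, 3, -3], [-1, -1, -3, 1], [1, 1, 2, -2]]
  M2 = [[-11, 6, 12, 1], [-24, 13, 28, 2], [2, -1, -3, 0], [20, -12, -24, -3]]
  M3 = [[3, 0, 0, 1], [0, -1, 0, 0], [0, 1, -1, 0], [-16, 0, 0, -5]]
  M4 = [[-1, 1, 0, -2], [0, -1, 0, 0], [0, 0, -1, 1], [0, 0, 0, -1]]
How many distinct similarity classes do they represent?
Characteristic polynomials: χ_{M1} = (x + 1)^4, χ_{M2} = (x + 1)^4, χ_{M3} = (x + 1)^4, χ_{M4} = (x + 1)^4.

{M1, M2, M3, M4}: invariant factors (x + 1)^2, (x + 1)^2.

Matrices are similar if and only if their invariant-factor lists agree; the partition into similarity classes is {M1, M2, M3, M4}.

1 class: {M1, M2, M3, M4}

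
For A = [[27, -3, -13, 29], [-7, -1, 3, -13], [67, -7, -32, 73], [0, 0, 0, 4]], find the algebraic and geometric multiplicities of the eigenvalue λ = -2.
The characteristic polynomial is (x - 4)(x + 2)^3, so the factor x + 2 appears with exponent 3: the algebraic multiplicity is 3.

rank(A + 2I) = 3, so the eigenspace has dimension 4 - 3 = 1: the geometric multiplicity is 1.

Since 1 < 3, A is not diagonalizable.

algebraic multiplicity 3, geometric multiplicity 1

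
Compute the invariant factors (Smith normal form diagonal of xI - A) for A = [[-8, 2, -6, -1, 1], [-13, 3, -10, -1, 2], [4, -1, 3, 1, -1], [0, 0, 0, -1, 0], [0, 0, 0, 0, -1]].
x + 1, x(x + 1)^3

The Jordan structure of A has elementary divisors (x + 1)^3, (x + 1), x. Arranging the block sizes at each eigenvalue in decreasing order and taking row products gives the invariant factors.

Invariant factors (smallest first, each dividing the next): x + 1, x(x + 1)^3.

Check: the last factor x(x + 1)^3 is the minimal polynomial, and the product x(x + 1)^4 is the characteristic polynomial.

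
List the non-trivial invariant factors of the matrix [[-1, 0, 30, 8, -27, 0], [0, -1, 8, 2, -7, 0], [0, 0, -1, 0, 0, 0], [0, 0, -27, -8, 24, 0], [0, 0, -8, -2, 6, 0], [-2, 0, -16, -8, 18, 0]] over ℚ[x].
x + 1, x(x + 1), x(x + 1)(x + 2)

The Jordan structure of A has elementary divisors (x + 2), (x + 1), (x + 1), (x + 1), x, x. Arranging the block sizes at each eigenvalue in decreasing order and taking row products gives the invariant factors.

Invariant factors (smallest first, each dividing the next): x + 1, x(x + 1), x(x + 1)(x + 2).

Check: the last factor x(x + 1)(x + 2) is the minimal polynomial, and the product x^2(x + 1)^3(x + 2) is the characteristic polynomial.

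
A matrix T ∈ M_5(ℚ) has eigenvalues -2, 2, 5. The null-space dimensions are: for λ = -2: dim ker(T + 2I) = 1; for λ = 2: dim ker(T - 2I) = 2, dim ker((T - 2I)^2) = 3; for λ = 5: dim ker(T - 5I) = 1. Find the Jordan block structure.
λ = -2: successive nullity increments [1] count blocks of size ≥ k; block sizes are [1].
λ = 2: successive nullity increments [2, 1] count blocks of size ≥ k; block sizes are [2, 1].
λ = 5: successive nullity increments [1] count blocks of size ≥ k; block sizes are [1].

Jordan blocks: (-2, 1), (2, 2), (2, 1), (5, 1)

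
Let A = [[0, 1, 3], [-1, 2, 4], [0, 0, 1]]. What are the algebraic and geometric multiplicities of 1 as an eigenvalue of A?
algebraic multiplicity 3, geometric multiplicity 1

The characteristic polynomial is (x - 1)^3, so the factor x - 1 appears with exponent 3: the algebraic multiplicity is 3.

rank(A - I) = 2, so the eigenspace has dimension 3 - 2 = 1: the geometric multiplicity is 1.

Since 1 < 3, A is not diagonalizable.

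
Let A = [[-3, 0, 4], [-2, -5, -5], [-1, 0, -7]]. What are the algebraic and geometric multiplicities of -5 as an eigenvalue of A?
The characteristic polynomial is (x + 5)^3, so the factor x + 5 appears with exponent 3: the algebraic multiplicity is 3.

rank(A + 5I) = 2, so the eigenspace has dimension 3 - 2 = 1: the geometric multiplicity is 1.

Since 1 < 3, A is not diagonalizable.

algebraic multiplicity 3, geometric multiplicity 1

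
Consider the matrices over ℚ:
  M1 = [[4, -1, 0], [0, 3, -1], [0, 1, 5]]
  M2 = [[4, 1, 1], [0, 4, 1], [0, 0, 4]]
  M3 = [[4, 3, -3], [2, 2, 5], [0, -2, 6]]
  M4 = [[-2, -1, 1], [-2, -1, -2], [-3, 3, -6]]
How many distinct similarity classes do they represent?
Characteristic polynomials: χ_{M1} = (x - 4)^3, χ_{M2} = (x - 4)^3, χ_{M3} = (x - 4)^3, χ_{M4} = (x + 3)^3.

{M1, M2, M3}: invariant factors (x - 4)^3.

{M4}: invariant factors x + 3, (x + 3)^2.

Matrices are similar if and only if their invariant-factor lists agree; the partition into similarity classes is {M1, M2, M3}, {M4}.

2 classes: {M1, M2, M3}, {M4}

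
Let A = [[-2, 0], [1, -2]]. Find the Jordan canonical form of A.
J = [[-2, 1], [0, -2]]

The characteristic polynomial is det(xI - A) = (x + 2)^2, so the eigenvalues are -2 (algebraic multiplicity 2).

For λ = -2: rank(A + 2I) = 1, rank((A + 2I)^2) = 0. The eigenspace has dimension 2 - 1 = 1, so there is 1 Jordan block; the rank sequence gives block sizes [2].

Assembling the blocks gives the Jordan form J above.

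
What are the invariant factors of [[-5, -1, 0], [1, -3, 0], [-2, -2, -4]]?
x + 4, (x + 4)^2

The Jordan structure of A has elementary divisors (x + 4)^2, (x + 4). Arranging the block sizes at each eigenvalue in decreasing order and taking row products gives the invariant factors.

Invariant factors (smallest first, each dividing the next): x + 4, (x + 4)^2.

Check: the last factor (x + 4)^2 is the minimal polynomial, and the product (x + 4)^3 is the characteristic polynomial.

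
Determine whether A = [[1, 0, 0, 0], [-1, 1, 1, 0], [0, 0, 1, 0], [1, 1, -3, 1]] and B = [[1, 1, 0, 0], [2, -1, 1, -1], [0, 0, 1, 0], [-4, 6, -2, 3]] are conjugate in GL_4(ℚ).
Two matrices over a field are similar if and only if they have the same invariant factors.

Both A and B have characteristic polynomial (x - 1)^4 and minimal polynomial (x - 1)^3. Computing further, both have invariant factors x - 1, (x - 1)^3. Hence A and B are similar.

Yes.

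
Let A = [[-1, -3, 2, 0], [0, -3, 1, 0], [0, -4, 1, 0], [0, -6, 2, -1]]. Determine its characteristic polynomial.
χ_A(x) = (x + 1)^4

xI - A = [[x + 1, 3, -2, 0], [0, x + 3, -1, 0], [0, 4, x - 1, 0], [0, 6, -2, x + 1]].

Expanding det(xI - A) along the first row:
det(xI - A) = + (x + 1)·det([[x + 3, -1, 0], [4, x - 1, 0], [6, -2, x + 1]]) - (3)·det([[0, -1, 0], [0, x - 1, 0], [0, -2, x + 1]]) + (-2)·det([[0, x + 3, 0], [0, 4, 0], [0, 6, x + 1]]) - (0)·det([[0, x + 3, -1], [0, 4, x - 1], [0, 6, -2]]).

Evaluating gives χ_A(x) = x^4 + 4x^3 + 6x^2 + 4x + 1 = (x + 1)^4.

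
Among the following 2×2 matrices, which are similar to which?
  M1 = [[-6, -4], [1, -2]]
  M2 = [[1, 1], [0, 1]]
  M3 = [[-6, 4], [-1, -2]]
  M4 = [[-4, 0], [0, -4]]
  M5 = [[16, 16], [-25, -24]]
3 classes: {M1, M3, M5}, {M2}, {M4}

Characteristic polynomials: χ_{M1} = (x + 4)^2, χ_{M2} = (x - 1)^2, χ_{M3} = (x + 4)^2, χ_{M4} = (x + 4)^2, χ_{M5} = (x + 4)^2.

{M1, M3, M5}: invariant factors (x + 4)^2.

{M2}: invariant factors (x - 1)^2.

{M4}: invariant factors x + 4, x + 4.

Matrices are similar if and only if their invariant-factor lists agree; the partition into similarity classes is {M1, M3, M5}, {M2}, {M4}.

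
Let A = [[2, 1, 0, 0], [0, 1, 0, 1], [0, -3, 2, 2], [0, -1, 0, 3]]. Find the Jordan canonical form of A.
The characteristic polynomial is det(xI - A) = (x - 2)^4, so the eigenvalues are 2 (algebraic multiplicity 4).

For λ = 2: rank(A - 2I) = 2, rank((A - 2I)^2) = 1, rank((A - 2I)^3) = 0. The eigenspace has dimension 4 - 2 = 2, so there are 2 Jordan blocks; the rank sequence gives block sizes [3, 1].

Assembling the blocks gives the Jordan form J above.

J = [[2, 1, 0, 0], [0, 2, 1, 0], [0, 0, 2, 0], [0, 0, 0, 2]]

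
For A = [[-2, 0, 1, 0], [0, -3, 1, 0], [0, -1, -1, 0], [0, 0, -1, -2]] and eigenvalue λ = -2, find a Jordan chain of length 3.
We seek v_1 ∈ ker((A + 2I)^3) \ ker((A + 2I)^2), then set v_{i+1} = (A + 2I) v_i.

One such chain is v_1 = [[0, 0, 1, -1]]^T, v_2 = [[1, 1, 1, -1]]^T, v_3 = [[1, 0, 0, -1]]^T. Check: (A + 2I) v_3 = [[0, 0, 0, 0]]^T = 0.

v_1 = [[0, 0, 1, -1]]^T, v_2 = [[1, 1, 1, -1]]^T, v_3 = [[1, 0, 0, -1]]^T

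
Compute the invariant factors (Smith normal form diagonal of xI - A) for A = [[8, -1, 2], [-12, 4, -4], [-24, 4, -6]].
The Jordan structure of A has elementary divisors (x - 2)^2, (x - 2). Arranging the block sizes at each eigenvalue in decreasing order and taking row products gives the invariant factors.

Invariant factors (smallest first, each dividing the next): x - 2, (x - 2)^2.

Check: the last factor (x - 2)^2 is the minimal polynomial, and the product (x - 2)^3 is the characteristic polynomial.

x - 2, (x - 2)^2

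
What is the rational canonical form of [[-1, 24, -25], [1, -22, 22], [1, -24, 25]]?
The invariant factors of A (the non-unit diagonal entries of the Smith normal form of xI - A over ℚ[x]) are x(x - 6)(x + 4), each dividing the next. The characteristic polynomial is their product, x(x - 6)(x + 4).

The rational canonical form is the block-diagonal matrix of companion matrices C(f_i):
R = [[0, 0, 0], [1, 0, 24], [0, 1, 2]].

R = [[0, 0, 0], [1, 0, 24], [0, 1, 2]]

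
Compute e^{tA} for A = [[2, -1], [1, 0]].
e^{tA} = [[(t + 1)*e^{t}, -t*e^{t}], [t*e^{t}, (1 - t)*e^{t}]]

A has Jordan form J = [[1, 1], [0, 1]] with A = PJP^{-1}, so e^{tA} = P e^{tJ} P^{-1}.

For a Jordan block J_k(λ), e^{tJ_k(λ)} = e^{λt} · (I + tN + t^2 N^2/2! + ... + t^{k-1} N^{k-1}/(k-1)!) where N is the nilpotent superdiagonal part.

Assembling the blocks and conjugating back gives the entries of e^{tA} as shown above.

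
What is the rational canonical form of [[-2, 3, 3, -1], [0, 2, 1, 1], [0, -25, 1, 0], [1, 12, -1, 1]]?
The invariant factors of A (the non-unit diagonal entries of the Smith normal form of xI - A over ℚ[x]) are (x^2 - x + 5)^2, each dividing the next. The characteristic polynomial is their product, (x^2 - x + 5)^2.

The rational canonical form is the block-diagonal matrix of companion matrices C(f_i):
R = [[0, 0, 0, -25], [1, 0, 0, 10], [0, 1, 0, -11], [0, 0, 1, 2]].

Note the characteristic polynomial does not split into linear factors over ℚ, so A has no Jordan form over ℚ; the rational canonical form exists over any field.

R = [[0, 0, 0, -25], [1, 0, 0, 10], [0, 1, 0, -11], [0, 0, 1, 2]]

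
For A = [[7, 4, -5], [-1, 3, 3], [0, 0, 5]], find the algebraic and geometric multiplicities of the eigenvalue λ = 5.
algebraic multiplicity 3, geometric multiplicity 1

The characteristic polynomial is (x - 5)^3, so the factor x - 5 appears with exponent 3: the algebraic multiplicity is 3.

rank(A - 5I) = 2, so the eigenspace has dimension 3 - 2 = 1: the geometric multiplicity is 1.

Since 1 < 3, A is not diagonalizable.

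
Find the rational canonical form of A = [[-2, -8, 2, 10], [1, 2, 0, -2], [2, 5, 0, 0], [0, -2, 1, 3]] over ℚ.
R = [[0, 0, 0, 0], [1, 0, 0, 0], [0, 1, 0, 4], [0, 0, 1, 3]]

The invariant factors of A (the non-unit diagonal entries of the Smith normal form of xI - A over ℚ[x]) are x^2(x - 4)(x + 1), each dividing the next. The characteristic polynomial is their product, x^2(x - 4)(x + 1).

The rational canonical form is the block-diagonal matrix of companion matrices C(f_i):
R = [[0, 0, 0, 0], [1, 0, 0, 0], [0, 1, 0, 4], [0, 0, 1, 3]].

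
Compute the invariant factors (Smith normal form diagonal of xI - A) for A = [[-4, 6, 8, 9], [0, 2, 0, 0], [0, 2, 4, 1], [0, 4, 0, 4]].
(x - 4)^2(x - 2)(x + 4)

The Jordan structure of A has elementary divisors (x + 4), (x - 2), (x - 4)^2. Arranging the block sizes at each eigenvalue in decreasing order and taking row products gives the invariant factors.

Invariant factors (smallest first, each dividing the next): (x - 4)^2(x - 2)(x + 4).

Check: the last factor (x - 4)^2(x - 2)(x + 4) is the minimal polynomial, and the product (x - 4)^2(x - 2)(x + 4) is the characteristic polynomial.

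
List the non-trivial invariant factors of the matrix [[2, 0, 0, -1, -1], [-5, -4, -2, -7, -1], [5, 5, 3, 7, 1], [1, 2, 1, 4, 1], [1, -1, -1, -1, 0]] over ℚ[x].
The Jordan structure of A has elementary divisors (x - 1)^3, (x - 1)^2. Arranging the block sizes at each eigenvalue in decreasing order and taking row products gives the invariant factors.

Invariant factors (smallest first, each dividing the next): (x - 1)^2, (x - 1)^3.

Check: the last factor (x - 1)^3 is the minimal polynomial, and the product (x - 1)^5 is the characteristic polynomial.

(x - 1)^2, (x - 1)^3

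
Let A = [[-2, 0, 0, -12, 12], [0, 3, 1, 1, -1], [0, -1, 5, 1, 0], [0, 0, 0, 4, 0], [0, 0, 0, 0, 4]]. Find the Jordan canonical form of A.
J = [[-2, 0, 0, 0, 0], [0, 4, 1, 0, 0], [0, 0, 4, 1, 0], [0, 0, 0, 4, 0], [0, 0, 0, 0, 4]]

The characteristic polynomial is det(xI - A) = (x - 4)^4(x + 2), so the eigenvalues are -2 (algebraic multiplicity 1), 4 (algebraic multiplicity 4).

For λ = -2: algebraic multiplicity 1 gives one 1×1 block.

For λ = 4: rank(A - 4I) = 3, rank((A - 4I)^2) = 2, rank((A - 4I)^3) = 1. The eigenspace has dimension 5 - 3 = 2, so there are 2 Jordan blocks; the rank sequence gives block sizes [3, 1].

Assembling the blocks gives the Jordan form J above.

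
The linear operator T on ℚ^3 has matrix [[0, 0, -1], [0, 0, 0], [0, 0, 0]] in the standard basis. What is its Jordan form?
The characteristic polynomial is det(xI - A) = x^3, so the eigenvalues are 0 (algebraic multiplicity 3).

For λ = 0: rank(A) = 1, rank(A^2) = 0. The eigenspace has dimension 3 - 1 = 2, so there are 2 Jordan blocks; the rank sequence gives block sizes [2, 1].

Assembling the blocks gives the Jordan form J above.

J = [[0, 1, 0], [0, 0, 0], [0, 0, 0]]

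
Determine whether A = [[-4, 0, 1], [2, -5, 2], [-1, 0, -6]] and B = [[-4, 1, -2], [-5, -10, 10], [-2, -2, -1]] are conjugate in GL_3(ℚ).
Two matrices over a field are similar if and only if they have the same invariant factors.

Both A and B have characteristic polynomial (x + 5)^3 and minimal polynomial (x + 5)^2. Computing further, both have invariant factors x + 5, (x + 5)^2. Hence A and B are similar.

Yes.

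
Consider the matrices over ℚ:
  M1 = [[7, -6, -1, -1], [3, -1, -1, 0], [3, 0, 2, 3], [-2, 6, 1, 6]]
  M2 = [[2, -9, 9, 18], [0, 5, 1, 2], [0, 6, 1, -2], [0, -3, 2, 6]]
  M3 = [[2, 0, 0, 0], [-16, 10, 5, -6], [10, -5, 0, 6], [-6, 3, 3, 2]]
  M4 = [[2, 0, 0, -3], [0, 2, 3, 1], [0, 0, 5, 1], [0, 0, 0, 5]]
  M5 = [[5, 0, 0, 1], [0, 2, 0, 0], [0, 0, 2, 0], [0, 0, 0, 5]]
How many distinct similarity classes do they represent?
Characteristic polynomials: χ_{M1} = (x - 5)^2(x - 2)^2, χ_{M2} = (x - 5)^2(x - 2)^2, χ_{M3} = (x - 5)^2(x - 2)^2, χ_{M4} = (x - 5)^2(x - 2)^2, χ_{M5} = (x - 5)^2(x - 2)^2.

{M1}: invariant factors (x - 5)^2(x - 2)^2.

{M2, M3, M4, M5}: invariant factors x - 2, (x - 5)^2(x - 2).

Matrices are similar if and only if their invariant-factor lists agree; the partition into similarity classes is {M1}, {M2, M3, M4, M5}.

2 classes: {M1}, {M2, M3, M4, M5}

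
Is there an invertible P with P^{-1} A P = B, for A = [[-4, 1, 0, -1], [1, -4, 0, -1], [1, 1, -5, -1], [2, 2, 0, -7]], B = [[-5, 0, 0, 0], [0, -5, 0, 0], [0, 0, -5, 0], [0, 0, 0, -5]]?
Both have characteristic polynomial (x + 5)^4, but the minimal polynomial of A is (x + 5)^2 while the minimal polynomial of B is x + 5. The minimal polynomial is a similarity invariant, so A and B are not similar.

No.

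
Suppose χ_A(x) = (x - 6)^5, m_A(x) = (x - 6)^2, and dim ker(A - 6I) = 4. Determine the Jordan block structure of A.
Jordan blocks: (6, 2), (6, 1), (6, 1), (6, 1)

λ = 6: algebraic multiplicity 5 (exponent in χ_A), largest block size 2 (exponent in m_A), 4 blocks (geometric multiplicity). These force block sizes [2, 1, 1, 1].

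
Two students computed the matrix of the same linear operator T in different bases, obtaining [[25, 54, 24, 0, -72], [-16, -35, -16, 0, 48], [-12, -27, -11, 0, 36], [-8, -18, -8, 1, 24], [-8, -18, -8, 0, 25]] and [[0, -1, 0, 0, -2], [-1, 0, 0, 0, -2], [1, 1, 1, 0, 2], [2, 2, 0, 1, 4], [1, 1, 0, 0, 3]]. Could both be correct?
Two matrices over a field are similar if and only if they have the same invariant factors.

Both A and B have characteristic polynomial (x - 1)^5 and minimal polynomial (x - 1)^2. Computing further, both have invariant factors x - 1, x - 1, x - 1, (x - 1)^2. Hence A and B are similar.

Yes.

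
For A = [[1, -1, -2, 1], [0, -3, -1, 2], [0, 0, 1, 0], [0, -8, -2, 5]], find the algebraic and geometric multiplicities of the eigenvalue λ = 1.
algebraic multiplicity 4, geometric multiplicity 2

The characteristic polynomial is (x - 1)^4, so the factor x - 1 appears with exponent 4: the algebraic multiplicity is 4.

rank(A - I) = 2, so the eigenspace has dimension 4 - 2 = 2: the geometric multiplicity is 2.

Since 2 < 4, A is not diagonalizable.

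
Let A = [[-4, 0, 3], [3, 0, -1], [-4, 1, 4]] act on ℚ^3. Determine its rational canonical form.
The invariant factors of A (the non-unit diagonal entries of the Smith normal form of xI - A over ℚ[x]) are x^3 - 3x - 5, each dividing the next. The characteristic polynomial is their product, x^3 - 3x - 5.

The rational canonical form is the block-diagonal matrix of companion matrices C(f_i):
R = [[0, 0, 5], [1, 0, 3], [0, 1, 0]].

Note the characteristic polynomial does not split into linear factors over ℚ, so A has no Jordan form over ℚ; the rational canonical form exists over any field.

R = [[0, 0, 5], [1, 0, 3], [0, 1, 0]]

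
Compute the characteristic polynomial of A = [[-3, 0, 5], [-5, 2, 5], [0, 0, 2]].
xI - A = [[x + 3, 0, -5], [5, x - 2, -5], [0, 0, x - 2]].

Expanding det(xI - A) along the first row:
det(xI - A) = + (x + 3)·det([[x - 2, -5], [0, x - 2]]) - (0)·det([[5, -5], [0, x - 2]]) + (-5)·det([[5, x - 2], [0, 0]]).

Evaluating gives χ_A(x) = x^3 - x^2 - 8x + 12 = (x - 2)^2(x + 3).

χ_A(x) = (x - 2)^2(x + 3)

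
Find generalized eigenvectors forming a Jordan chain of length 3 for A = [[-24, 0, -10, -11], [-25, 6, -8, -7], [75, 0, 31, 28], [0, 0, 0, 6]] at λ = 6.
We seek v_1 ∈ ker((A - 6I)^3) \ ker((A - 6I)^2), then set v_{i+1} = (A - 6I) v_i.

One such chain is v_1 = [[1, 0, -4, 1]]^T, v_2 = [[-1, 0, 3, 0]]^T, v_3 = [[0, 1, 0, 0]]^T. Check: (A - 6I) v_3 = [[0, 0, 0, 0]]^T = 0.

v_1 = [[1, 0, -4, 1]]^T, v_2 = [[-1, 0, 3, 0]]^T, v_3 = [[0, 1, 0, 0]]^T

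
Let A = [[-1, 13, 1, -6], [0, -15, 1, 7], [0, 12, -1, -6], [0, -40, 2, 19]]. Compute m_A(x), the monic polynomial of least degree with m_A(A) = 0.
The characteristic polynomial factors as (x - 5)(x + 1)^3. The minimal polynomial is ∏(x - λ)^{k_λ} where k_λ is the size of the largest Jordan block at λ.

For λ = -1: rank(A + I) = 3, and the largest Jordan block has size 3 (the smallest k with rank((A + I)^k) = rank((A + I)^(k+1))).
For λ = 5: rank(A - 5I) = 3, and the largest Jordan block has size 1 (the smallest k with rank((A - 5I)^k) = rank((A - 5I)^(k+1))).

So m_A(x) = (x - 5)(x + 1)^3.

m_A(x) = (x - 5)(x + 1)^3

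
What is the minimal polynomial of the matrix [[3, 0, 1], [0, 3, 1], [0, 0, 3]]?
The characteristic polynomial factors as (x - 3)^3. The minimal polynomial is ∏(x - λ)^{k_λ} where k_λ is the size of the largest Jordan block at λ.

For λ = 3: rank(A - 3I) = 1, and the largest Jordan block has size 2 (the smallest k with rank((A - 3I)^k) = rank((A - 3I)^(k+1))).

So m_A(x) = (x - 3)^2.

m_A(x) = (x - 3)^2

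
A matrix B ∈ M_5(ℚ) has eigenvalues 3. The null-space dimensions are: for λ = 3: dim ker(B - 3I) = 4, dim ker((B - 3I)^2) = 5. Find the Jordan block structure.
Jordan blocks: (3, 2), (3, 1), (3, 1), (3, 1)

λ = 3: successive nullity increments [4, 1] count blocks of size ≥ k; block sizes are [2, 1, 1, 1].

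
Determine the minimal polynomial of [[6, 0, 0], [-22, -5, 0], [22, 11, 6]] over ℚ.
m_A(x) = (x - 6)(x + 5)

The characteristic polynomial factors as (x - 6)^2(x + 5). The minimal polynomial is ∏(x - λ)^{k_λ} where k_λ is the size of the largest Jordan block at λ.

For λ = -5: rank(A + 5I) = 2, and the largest Jordan block has size 1 (the smallest k with rank((A + 5I)^k) = rank((A + 5I)^(k+1))).
For λ = 6: rank(A - 6I) = 1, and the largest Jordan block has size 1 (the smallest k with rank((A - 6I)^k) = rank((A - 6I)^(k+1))).

So m_A(x) = (x - 6)(x + 5).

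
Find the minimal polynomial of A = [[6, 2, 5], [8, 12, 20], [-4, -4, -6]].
m_A(x) = (x - 4)^2

The characteristic polynomial factors as (x - 4)^3. The minimal polynomial is ∏(x - λ)^{k_λ} where k_λ is the size of the largest Jordan block at λ.

For λ = 4: rank(A - 4I) = 1, and the largest Jordan block has size 2 (the smallest k with rank((A - 4I)^k) = rank((A - 4I)^(k+1))).

So m_A(x) = (x - 4)^2.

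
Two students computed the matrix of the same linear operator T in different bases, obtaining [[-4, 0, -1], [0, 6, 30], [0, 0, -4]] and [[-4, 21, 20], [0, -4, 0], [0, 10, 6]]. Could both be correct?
Yes.

Two matrices over a field are similar if and only if they have the same invariant factors.

Both A and B have characteristic polynomial (x - 6)(x + 4)^2 and minimal polynomial (x - 6)(x + 4)^2. Computing further, both have invariant factors (x - 6)(x + 4)^2. Hence A and B are similar.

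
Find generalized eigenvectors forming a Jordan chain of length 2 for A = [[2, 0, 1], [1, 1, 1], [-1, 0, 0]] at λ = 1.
v_1 = [[2, 1, -1]]^T, v_2 = [[1, 1, -1]]^T

We seek v_1 ∈ ker((A - I)^2) \ ker(A - I), then set v_{i+1} = (A - I) v_i.

One such chain is v_1 = [[2, 1, -1]]^T, v_2 = [[1, 1, -1]]^T. Check: (A - I) v_2 = [[0, 0, 0]]^T = 0.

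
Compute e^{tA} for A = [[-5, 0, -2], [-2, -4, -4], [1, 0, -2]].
e^{tA} = [[(2 - e^{t})*e^{-4*t}, 0, 2*(1 - e^{t})*e^{-4*t}], [2*(1 - e^{t})*e^{-4*t}, e^{-4*t}, 4*(1 - e^{t})*e^{-4*t}], [(e^{t} - 1)*e^{-4*t}, 0, (2*e^{t} - 1)*e^{-4*t}]]

A has Jordan form J = [[-4, 0, 0], [0, -4, 0], [0, 0, -3]] with A = PJP^{-1}, so e^{tA} = P e^{tJ} P^{-1}.

For a Jordan block J_k(λ), e^{tJ_k(λ)} = e^{λt} · (I + tN + t^2 N^2/2! + ... + t^{k-1} N^{k-1}/(k-1)!) where N is the nilpotent superdiagonal part.

Assembling the blocks and conjugating back gives the entries of e^{tA} as shown above.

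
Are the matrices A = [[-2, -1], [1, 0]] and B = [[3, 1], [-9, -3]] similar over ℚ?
trace(A) = -2 but trace(B) = 0. The trace is a similarity invariant, so A and B are not similar.

No.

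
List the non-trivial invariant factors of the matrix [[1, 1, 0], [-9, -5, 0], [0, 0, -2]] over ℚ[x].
x + 2, (x + 2)^2

The Jordan structure of A has elementary divisors (x + 2)^2, (x + 2). Arranging the block sizes at each eigenvalue in decreasing order and taking row products gives the invariant factors.

Invariant factors (smallest first, each dividing the next): x + 2, (x + 2)^2.

Check: the last factor (x + 2)^2 is the minimal polynomial, and the product (x + 2)^3 is the characteristic polynomial.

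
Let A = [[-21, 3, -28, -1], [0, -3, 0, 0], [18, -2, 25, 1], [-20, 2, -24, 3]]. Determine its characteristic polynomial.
xI - A = [[x + 21, -3, 28, 1], [0, x + 3, 0, 0], [-18, 2, x - 25, -1], [20, -2, 24, x - 3]].

Expanding det(xI - A) along the first row:
det(xI - A) = + (x + 21)·det([[x + 3, 0, 0], [2, x - 25, -1], [-2, 24, x - 3]]) - (-3)·det([[0, 0, 0], [-18, x - 25, -1], [20, 24, x - 3]]) + (28)·det([[0, x + 3, 0], [-18, 2, -1], [20, -2, x - 3]]) - (1)·det([[0, x + 3, 0], [-18, 2, x - 25], [20, -2, 24]]).

Evaluating gives χ_A(x) = x^4 - 4x^3 - 26x^2 + 60x + 225 = (x - 5)^2(x + 3)^2.

χ_A(x) = (x - 5)^2(x + 3)^2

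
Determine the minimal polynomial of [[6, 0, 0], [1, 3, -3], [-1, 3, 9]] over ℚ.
The characteristic polynomial factors as (x - 6)^3. The minimal polynomial is ∏(x - λ)^{k_λ} where k_λ is the size of the largest Jordan block at λ.

For λ = 6: rank(A - 6I) = 1, and the largest Jordan block has size 2 (the smallest k with rank((A - 6I)^k) = rank((A - 6I)^(k+1))).

So m_A(x) = (x - 6)^2.

m_A(x) = (x - 6)^2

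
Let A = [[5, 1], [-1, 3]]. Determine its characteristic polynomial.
χ_A(x) = (x - 4)^2

xI - A = [[x - 5, -1], [1, x - 3]].

Expanding det(xI - A) along the first row:
det(xI - A) = + (x - 5)·det([[x - 3]]) - (-1)·det([[1]]).

Evaluating gives χ_A(x) = x^2 - 8x + 16 = (x - 4)^2.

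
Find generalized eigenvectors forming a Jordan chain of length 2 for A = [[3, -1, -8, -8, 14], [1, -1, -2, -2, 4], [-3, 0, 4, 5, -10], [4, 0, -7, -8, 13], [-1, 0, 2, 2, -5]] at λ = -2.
v_1 = [[2, 1, 0, -1, -1]]^T, v_2 = [[3, 1, -1, 1, -1]]^T

We seek v_1 ∈ ker((A + 2I)^2) \ ker(A + 2I), then set v_{i+1} = (A + 2I) v_i.

One such chain is v_1 = [[2, 1, 0, -1, -1]]^T, v_2 = [[3, 1, -1, 1, -1]]^T. Check: (A + 2I) v_2 = [[0, 0, 0, 0, 0]]^T = 0.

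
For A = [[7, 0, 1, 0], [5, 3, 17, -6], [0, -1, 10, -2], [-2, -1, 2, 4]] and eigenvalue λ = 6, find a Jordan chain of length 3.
v_1 = [[0, 0, 1, 2]]^T, v_2 = [[1, 5, 0, -2]]^T, v_3 = [[1, 2, -1, -3]]^T

We seek v_1 ∈ ker((A - 6I)^3) \ ker((A - 6I)^2), then set v_{i+1} = (A - 6I) v_i.

One such chain is v_1 = [[0, 0, 1, 2]]^T, v_2 = [[1, 5, 0, -2]]^T, v_3 = [[1, 2, -1, -3]]^T. Check: (A - 6I) v_3 = [[0, 0, 0, 0]]^T = 0.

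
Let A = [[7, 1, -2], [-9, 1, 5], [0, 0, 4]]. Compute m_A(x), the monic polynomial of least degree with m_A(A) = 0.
m_A(x) = (x - 4)^3

The characteristic polynomial factors as (x - 4)^3. The minimal polynomial is ∏(x - λ)^{k_λ} where k_λ is the size of the largest Jordan block at λ.

For λ = 4: rank(A - 4I) = 2, and the largest Jordan block has size 3 (the smallest k with rank((A - 4I)^k) = rank((A - 4I)^(k+1))).

So m_A(x) = (x - 4)^3.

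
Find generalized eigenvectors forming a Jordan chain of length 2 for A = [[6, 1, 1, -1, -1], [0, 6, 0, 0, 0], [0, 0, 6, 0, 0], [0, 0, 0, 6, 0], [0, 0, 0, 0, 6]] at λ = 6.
We seek v_1 ∈ ker((A - 6I)^2) \ ker(A - 6I), then set v_{i+1} = (A - 6I) v_i.

One such chain is v_1 = [[1, 3, 0, 0, 2]]^T, v_2 = [[1, 0, 0, 0, 0]]^T. Check: (A - 6I) v_2 = [[0, 0, 0, 0, 0]]^T = 0.

v_1 = [[1, 3, 0, 0, 2]]^T, v_2 = [[1, 0, 0, 0, 0]]^T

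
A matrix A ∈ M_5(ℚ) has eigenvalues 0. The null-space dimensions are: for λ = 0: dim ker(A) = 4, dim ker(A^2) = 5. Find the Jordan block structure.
Jordan blocks: (0, 2), (0, 1), (0, 1), (0, 1)

λ = 0: successive nullity increments [4, 1] count blocks of size ≥ k; block sizes are [2, 1, 1, 1].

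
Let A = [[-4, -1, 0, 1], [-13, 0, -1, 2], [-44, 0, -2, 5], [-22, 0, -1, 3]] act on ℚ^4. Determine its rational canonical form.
R = [[0, 0, 0, 9], [1, 0, 0, -9], [0, 1, 0, -4], [0, 0, 1, -3]]

The invariant factors of A (the non-unit diagonal entries of the Smith normal form of xI - A over ℚ[x]) are (x + 3)(x^3 + 4x - 3), each dividing the next. The characteristic polynomial is their product, (x + 3)(x^3 + 4x - 3).

The rational canonical form is the block-diagonal matrix of companion matrices C(f_i):
R = [[0, 0, 0, 9], [1, 0, 0, -9], [0, 1, 0, -4], [0, 0, 1, -3]].

Note the characteristic polynomial does not split into linear factors over ℚ, so A has no Jordan form over ℚ; the rational canonical form exists over any field.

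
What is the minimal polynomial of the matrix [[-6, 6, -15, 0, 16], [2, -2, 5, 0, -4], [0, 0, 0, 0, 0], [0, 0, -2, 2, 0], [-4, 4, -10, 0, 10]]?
The characteristic polynomial factors as x^3(x - 2)^2. The minimal polynomial is ∏(x - λ)^{k_λ} where k_λ is the size of the largest Jordan block at λ.

For λ = 0: rank(A) = 3, and the largest Jordan block has size 2 (the smallest k with rank(A^k) = rank(A^(k+1))).
For λ = 2: rank(A - 2I) = 3, and the largest Jordan block has size 1 (the smallest k with rank((A - 2I)^k) = rank((A - 2I)^(k+1))).

So m_A(x) = x^2(x - 2).

m_A(x) = x^2(x - 2)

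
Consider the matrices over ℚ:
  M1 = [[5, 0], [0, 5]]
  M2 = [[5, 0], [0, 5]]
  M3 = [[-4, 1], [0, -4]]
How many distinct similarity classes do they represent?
Characteristic polynomials: χ_{M1} = (x - 5)^2, χ_{M2} = (x - 5)^2, χ_{M3} = (x + 4)^2.

{M1, M2}: invariant factors x - 5, x - 5.

{M3}: invariant factors (x + 4)^2.

Matrices are similar if and only if their invariant-factor lists agree; the partition into similarity classes is {M1, M2}, {M3}.

2 classes: {M1, M2}, {M3}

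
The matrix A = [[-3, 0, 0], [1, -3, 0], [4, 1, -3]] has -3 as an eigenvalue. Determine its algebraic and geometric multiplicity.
algebraic multiplicity 3, geometric multiplicity 1

The characteristic polynomial is (x + 3)^3, so the factor x + 3 appears with exponent 3: the algebraic multiplicity is 3.

rank(A + 3I) = 2, so the eigenspace has dimension 3 - 2 = 1: the geometric multiplicity is 1.

Since 1 < 3, A is not diagonalizable.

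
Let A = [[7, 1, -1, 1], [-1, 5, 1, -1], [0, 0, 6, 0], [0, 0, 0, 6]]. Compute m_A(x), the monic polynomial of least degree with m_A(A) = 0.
m_A(x) = (x - 6)^2

The characteristic polynomial factors as (x - 6)^4. The minimal polynomial is ∏(x - λ)^{k_λ} where k_λ is the size of the largest Jordan block at λ.

For λ = 6: rank(A - 6I) = 1, and the largest Jordan block has size 2 (the smallest k with rank((A - 6I)^k) = rank((A - 6I)^(k+1))).

So m_A(x) = (x - 6)^2.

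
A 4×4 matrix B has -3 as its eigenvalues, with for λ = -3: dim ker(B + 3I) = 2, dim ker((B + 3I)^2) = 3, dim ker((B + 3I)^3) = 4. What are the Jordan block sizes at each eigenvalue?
Jordan blocks: (-3, 3), (-3, 1)

λ = -3: successive nullity increments [2, 1, 1] count blocks of size ≥ k; block sizes are [3, 1].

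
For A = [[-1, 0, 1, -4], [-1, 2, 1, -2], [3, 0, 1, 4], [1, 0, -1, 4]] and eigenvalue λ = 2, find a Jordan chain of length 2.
v_1 = [[1, 0, 0, -1]]^T, v_2 = [[1, 1, -1, -1]]^T

We seek v_1 ∈ ker((A - 2I)^2) \ ker(A - 2I), then set v_{i+1} = (A - 2I) v_i.

One such chain is v_1 = [[1, 0, 0, -1]]^T, v_2 = [[1, 1, -1, -1]]^T. Check: (A - 2I) v_2 = [[0, 0, 0, 0]]^T = 0.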